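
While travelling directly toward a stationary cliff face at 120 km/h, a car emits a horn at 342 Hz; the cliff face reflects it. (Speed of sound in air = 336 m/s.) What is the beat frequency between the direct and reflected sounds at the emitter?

75 Hz

120 km/h = 33.33 m/s.
The cliff face receives the sound from a moving source: f₁ = f₀ · v/(v − v_e) = 342 × 336/302.67 ≈ 379.7 Hz.
On the return leg the car is a moving observer: f₂ = f₁ · (v + v_e)/v = 379.7 × 369.33/336 ≈ 417.3 Hz.
Equivalently f₂ = f₀ · (v + v_e)/(v − v_e).
Beat against the emitted tone: |f₂ − f₀| = 2v_e·f₀/(v − v_e) = 2 × 33.33 × 342/302.67 ≈ 75 Hz.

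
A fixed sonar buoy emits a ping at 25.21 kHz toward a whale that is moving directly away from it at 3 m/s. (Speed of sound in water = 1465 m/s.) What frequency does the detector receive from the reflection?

25.1 kHz

At the whale (a moving observer), f₁ = f₀ · (v − u)/v = 25.21 × 1462/1465 ≈ 25.2 kHz.
The reflection then acts as a moving source: f₂ = f₁ · v/(v + u) ≈ 25.1 kHz.
Equivalently f₂ = f₀ · (v − u)/(v + u).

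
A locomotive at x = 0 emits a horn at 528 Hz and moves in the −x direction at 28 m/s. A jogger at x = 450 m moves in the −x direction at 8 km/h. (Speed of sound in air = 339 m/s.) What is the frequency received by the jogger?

8 km/h = 2.222 m/s.
The observer lies on the +x side, so the source is heading away from the observer and the observer is heading toward the source.
Both move, so f' = f · (v + v_o)/(v + v_s).
f' = 528 × (339 + 2.222)/(339 + 28) = 528 × 341.22/367 ≈ 491 Hz.

491 Hz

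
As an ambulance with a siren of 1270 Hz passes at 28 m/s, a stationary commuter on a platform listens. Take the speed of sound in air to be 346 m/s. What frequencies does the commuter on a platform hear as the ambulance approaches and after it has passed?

Approaching: f₁ = f · v/(v − v_s) = 1270 × 346/318 ≈ 1382 Hz.
Receding: f₂ = f · v/(v + v_s) = 1270 × 346/374 ≈ 1175 Hz.

1382 Hz approaching; 1175 Hz receding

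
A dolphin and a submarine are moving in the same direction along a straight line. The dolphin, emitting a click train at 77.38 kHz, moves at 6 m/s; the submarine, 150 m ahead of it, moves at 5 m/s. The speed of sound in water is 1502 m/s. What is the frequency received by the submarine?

77.4 kHz

The submarine is ahead, so the dolphin is moving toward it while the submarine is moving away from the dolphin.
General Doppler shift: f' = f · (v − v_o)/(v − v_s).
f' = 77.38 × (1502 − 5)/(1502 − 6) = 77.38 × 1497/1496 ≈ 77.4 kHz.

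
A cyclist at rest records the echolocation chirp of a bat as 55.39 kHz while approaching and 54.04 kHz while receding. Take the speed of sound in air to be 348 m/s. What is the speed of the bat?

f₁/f₂ = (v + v_s)/(v − v_s), so v_s = v · (f₁ − f₂)/(f₁ + f₂).
v_s = 348 × (55.39 − 54.04)/(55.39 + 54.04) = 348 × 1.35/109.43 ≈ 4.3 m/s.

4.3 m/s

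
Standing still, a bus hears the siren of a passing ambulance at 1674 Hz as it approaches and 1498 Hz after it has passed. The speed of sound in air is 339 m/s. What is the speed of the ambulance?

18.8 m/s

f₁/f₂ = (v + v_s)/(v − v_s), so v_s = v · (f₁ − f₂)/(f₁ + f₂).
v_s = 339 × (1674 − 1498)/(1674 + 1498) = 339 × 176/3172 ≈ 18.8 m/s.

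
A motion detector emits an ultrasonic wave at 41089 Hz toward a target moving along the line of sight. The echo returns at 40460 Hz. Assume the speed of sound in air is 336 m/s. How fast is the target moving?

2.59 m/s

Double Doppler shift off a moving reflector: f₂ = f₀ · (v + u)/(v − u) (u > 0 toward emitter).
Rearranging, u = v · (f₂ − f₀)/(f₂ + f₀) = 336 × -629/81549 ≈ -2.59 m/s.
So the target is moving at 2.59 m/s away from the emitter.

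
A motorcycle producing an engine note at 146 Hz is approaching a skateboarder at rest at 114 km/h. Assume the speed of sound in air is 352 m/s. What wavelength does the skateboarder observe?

2.19 m

114 km/h = 31.67 m/s.
Only the source moves, toward the listener, so f' = f · v/(v − v_s).
f' = 146 × 352/(352 − 31.67) ≈ 160 Hz.
λ' = v/f' = 352/160.433 ≈ 2.19 m.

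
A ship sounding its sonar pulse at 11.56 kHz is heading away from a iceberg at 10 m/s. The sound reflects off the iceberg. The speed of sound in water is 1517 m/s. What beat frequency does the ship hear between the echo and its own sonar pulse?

151 Hz

The iceberg receives the sound from a moving source: f₁ = f₀ · v/(v + v_e) = 11.56 × 1517/1527 ≈ 11.4843 kHz.
On the return leg the ship is a moving observer: f₂ = f₁ · (v − v_e)/v = 11.4843 × 1507/1517 ≈ 11.4086 kHz.
Equivalently f₂ = f₀ · (v − v_e)/(v + v_e).
Beat against the emitted tone (with f₀ = 11560 Hz): |f₂ − f₀| = 2v_e·f₀/(v + v_e) = 2 × 10 × 11560/1527 ≈ 151 Hz.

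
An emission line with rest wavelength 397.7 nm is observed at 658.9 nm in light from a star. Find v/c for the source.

λ'/λ₀ = 1.6568 > 1 (redshift), so the source is receding.
λ'/λ₀ = √((1 + β)/(1 − β)) for a receding source ⇒ β = (r² − 1)/(r² + 1) with r = λ'/λ₀.
β = (2.7449 − 1)/(2.7449 + 1) ≈ 0.466.

0.466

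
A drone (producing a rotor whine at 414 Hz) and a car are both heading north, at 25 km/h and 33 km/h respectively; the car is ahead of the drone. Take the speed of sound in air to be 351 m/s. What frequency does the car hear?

25 km/h = 6.944 m/s; 33 km/h = 9.167 m/s.
The car is ahead, so the drone is moving toward it while the car is moving away from the drone.
General Doppler shift: f' = f · (v − v_o)/(v − v_s).
f' = 414 × (351 − 9.167)/(351 − 6.944) = 414 × 341.83/344.06 ≈ 411 Hz.

411 Hz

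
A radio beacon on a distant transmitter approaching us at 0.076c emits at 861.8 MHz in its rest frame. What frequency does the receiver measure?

Relativistic Doppler for frequency: f' = f₀ · √((1 + β)/(1 − β)).
f' = 861.8 × √(1.0760/0.9240) = 861.8 × 1.07912 ≈ 930.0 MHz.

930.0 MHz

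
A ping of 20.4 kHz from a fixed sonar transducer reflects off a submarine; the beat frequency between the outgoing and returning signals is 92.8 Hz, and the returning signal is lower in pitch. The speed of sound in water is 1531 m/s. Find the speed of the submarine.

Double Doppler shift off a moving reflector: f₂ = f₀ · (v + u)/(v − u) (u > 0 toward emitter).
Returning signal is lower, so f₂ = f₀ − Δf = 20400 − 92.8 = 20307.2 Hz.
Rearranging, u = v · (f₂ − f₀)/(f₂ + f₀) = 1531 × -92.8/40707.2 ≈ -3.5 m/s.
So the submarine is moving at 3.5 m/s away from the emitter.

3.5 m/s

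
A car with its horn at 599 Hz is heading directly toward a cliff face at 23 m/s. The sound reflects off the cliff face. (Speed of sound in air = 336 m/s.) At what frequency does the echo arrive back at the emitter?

The cliff face receives the sound from a moving source: f₁ = f₀ · v/(v − v_e) = 599 × 336/313 ≈ 643 Hz.
On the return leg the car is a moving observer: f₂ = f₁ · (v + v_e)/v = 643 × 359/336 ≈ 687 Hz.

687 Hz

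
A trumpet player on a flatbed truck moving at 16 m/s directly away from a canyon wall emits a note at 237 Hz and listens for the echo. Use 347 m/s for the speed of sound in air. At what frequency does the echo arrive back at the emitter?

216 Hz

The canyon wall receives the sound from a moving source: f₁ = f₀ · v/(v + v_e) = 237 × 347/363 ≈ 227 Hz.
On the return leg the trumpet player on a flatbed truck is a moving observer: f₂ = f₁ · (v − v_e)/v = 227 × 331/347 ≈ 216 Hz.
Equivalently f₂ = f₀ · (v − v_e)/(v + v_e).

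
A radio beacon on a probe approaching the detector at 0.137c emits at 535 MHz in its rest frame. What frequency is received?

Relativistic Doppler for frequency: f' = f₀ · √((1 + β)/(1 − β)).
f' = 535 × √(1.1370/0.8630) = 535 × 1.14782 ≈ 614.1 MHz.

614.1 MHz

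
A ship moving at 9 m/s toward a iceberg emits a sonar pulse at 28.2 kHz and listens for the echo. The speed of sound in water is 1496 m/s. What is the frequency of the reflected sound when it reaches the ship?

The iceberg receives the sound from a moving source: f₁ = f₀ · v/(v − v_e) = 28.2 × 1496/1487 ≈ 28.4 kHz.
On the return leg the ship is a moving observer: f₂ = f₁ · (v + v_e)/v = 28.4 × 1505/1496 ≈ 28.5 kHz.
Equivalently f₂ = f₀ · (v + v_e)/(v − v_e).

28.5 kHz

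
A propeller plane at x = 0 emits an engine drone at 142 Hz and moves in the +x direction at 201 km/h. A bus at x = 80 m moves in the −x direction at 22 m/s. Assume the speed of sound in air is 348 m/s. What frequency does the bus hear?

201 km/h = 55.83 m/s.
The observer lies on the +x side, so the source is heading toward the observer and the observer is heading toward the source.
Both move, so f' = f · (v + v_o)/(v − v_s).
f' = 142 × (348 + 22)/(348 − 55.83) = 142 × 370/292.17 ≈ 180 Hz.

180 Hz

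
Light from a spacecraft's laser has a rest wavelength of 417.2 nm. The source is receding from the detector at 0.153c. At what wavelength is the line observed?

486.8 nm

Relativistic Doppler for wavelength: λ' = λ₀ · √((1 + β)/(1 − β)).
λ' = 417.2 × √(1.1530/0.8470) = 417.2 × 1.16674 ≈ 486.8 nm.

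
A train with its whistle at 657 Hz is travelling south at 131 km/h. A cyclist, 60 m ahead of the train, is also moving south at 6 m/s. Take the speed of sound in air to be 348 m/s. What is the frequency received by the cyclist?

721 Hz

131 km/h = 36.39 m/s.
The cyclist is ahead, so the train is moving toward it while the cyclist is moving away from the train.
With source approaching and observer receding, f' = f · (v − v_o)/(v − v_s).
f' = 657 × (348 − 6)/(348 − 36.39) = 657 × 342/311.61 ≈ 721 Hz.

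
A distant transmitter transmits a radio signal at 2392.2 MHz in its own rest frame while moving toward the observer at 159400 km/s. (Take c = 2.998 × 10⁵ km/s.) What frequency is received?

4326.3 MHz

β = v/c = 159400/299800 = 0.5317.
Relativistic Doppler for frequency: f' = f₀ · √((1 + β)/(1 − β)).
f' = 2392.2 × √(1.5317/0.4683) = 2392.2 × 1.80850 ≈ 4326.3 MHz.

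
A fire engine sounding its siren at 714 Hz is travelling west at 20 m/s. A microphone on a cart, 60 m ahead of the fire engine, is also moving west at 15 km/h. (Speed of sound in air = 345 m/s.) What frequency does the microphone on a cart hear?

15 km/h = 4.167 m/s.
The microphone on a cart is ahead, so the fire engine is moving toward it while the microphone on a cart is moving away from the fire engine.
With source approaching and observer receding, f' = f · (v − v_o)/(v − v_s).
f' = 714 × (345 − 4.167)/(345 − 20) = 714 × 340.83/325 ≈ 749 Hz.

749 Hz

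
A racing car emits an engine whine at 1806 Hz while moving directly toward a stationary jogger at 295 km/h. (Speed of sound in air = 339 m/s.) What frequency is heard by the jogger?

295 km/h = 81.94 m/s.
With the source moving toward a stationary observer, f' = f · v/(v − v_s).
f' = 1806 × 339/(339 − 81.94) = 1806 × 339/257.1 ≈ 2382 Hz.

2382 Hz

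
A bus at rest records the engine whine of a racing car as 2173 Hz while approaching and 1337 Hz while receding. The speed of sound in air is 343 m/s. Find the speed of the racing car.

82 m/s

f₁/f₂ = (v + v_s)/(v − v_s), so v_s = v · (f₁ − f₂)/(f₁ + f₂).
v_s = 343 × (2173 − 1337)/(2173 + 1337) = 343 × 836/3510 ≈ 82 m/s.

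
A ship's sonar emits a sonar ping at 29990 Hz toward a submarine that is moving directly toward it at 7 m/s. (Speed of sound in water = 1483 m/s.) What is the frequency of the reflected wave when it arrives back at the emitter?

30274 Hz

At the submarine (a moving observer), f₁ = f₀ · (v + u)/v = 29990 × 1490/1483 ≈ 30132 Hz.
On reflection it acts as a source moving toward the stationary detector: f₂ = f₁ · v/(v − u) = 30132 × 1483/1476 ≈ 30274 Hz.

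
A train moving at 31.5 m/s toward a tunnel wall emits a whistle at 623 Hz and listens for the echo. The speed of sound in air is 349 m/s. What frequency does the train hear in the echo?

The tunnel wall receives the sound from a moving source: f₁ = f₀ · v/(v − v_e) = 623 × 349/317.5 ≈ 685 Hz.
On the return leg the train is a moving observer: f₂ = f₁ · (v + v_e)/v = 685 × 380.5/349 ≈ 747 Hz.

747 Hz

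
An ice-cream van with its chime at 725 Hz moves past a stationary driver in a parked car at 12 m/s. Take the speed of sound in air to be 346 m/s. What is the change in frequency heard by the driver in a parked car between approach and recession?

Approaching: f₁ = f · v/(v − v_s) = 725 × 346/334 ≈ 751.0 Hz.
Receding: f₂ = f · v/(v + v_s) = 725 × 346/358 ≈ 700.7 Hz.
Drop: f₁ − f₂ = 2f·v·v_s/(v² − v_s²) = 2 × 725 × 346 × 12/(346² − 12²) ≈ 50.3 Hz.

50.3 Hz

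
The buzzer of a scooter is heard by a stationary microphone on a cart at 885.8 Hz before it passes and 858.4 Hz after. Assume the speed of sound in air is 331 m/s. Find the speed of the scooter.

5.2 m/s

f₁/f₂ = (v + v_s)/(v − v_s), so v_s = v · (f₁ − f₂)/(f₁ + f₂).
v_s = 331 × (885.8 − 858.4)/(885.8 + 858.4) = 331 × 27.4/1744.2 ≈ 5.2 m/s.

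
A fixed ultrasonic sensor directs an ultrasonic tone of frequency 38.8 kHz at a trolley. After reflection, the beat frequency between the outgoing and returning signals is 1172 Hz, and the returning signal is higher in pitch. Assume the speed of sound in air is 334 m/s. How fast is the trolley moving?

Double Doppler shift off a moving reflector: f₂ = f₀ · (v + u)/(v − u) (u > 0 toward emitter).
Returning signal is higher, so f₂ = f₀ + Δf = 38800 + 1172 = 39972 Hz.
Rearranging, u = v · (f₂ − f₀)/(f₂ + f₀) = 334 × 1172/78772 ≈ 5.0 m/s.
So the trolley is moving at 5.0 m/s toward the emitter.

5.0 m/s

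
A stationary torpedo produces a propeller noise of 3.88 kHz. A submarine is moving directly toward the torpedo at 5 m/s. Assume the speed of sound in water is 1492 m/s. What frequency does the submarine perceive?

3.89 kHz

Only the observer moves, toward the source, so f' = f · (v + v_o)/v.
f' = 3.88 × (1492 + 5)/1492 = 3.88 × 1497/1492 ≈ 3.89 kHz.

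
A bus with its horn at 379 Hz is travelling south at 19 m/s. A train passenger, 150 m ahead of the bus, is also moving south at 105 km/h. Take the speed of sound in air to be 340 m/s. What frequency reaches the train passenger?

367 Hz

105 km/h = 29.17 m/s.
The train passenger is ahead, so the bus is moving toward it while the train passenger is moving away from the bus.
Both move, so f' = f · (v − v_o)/(v − v_s).
f' = 379 × (340 − 29.17)/(340 − 19) = 379 × 310.83/321 ≈ 367 Hz.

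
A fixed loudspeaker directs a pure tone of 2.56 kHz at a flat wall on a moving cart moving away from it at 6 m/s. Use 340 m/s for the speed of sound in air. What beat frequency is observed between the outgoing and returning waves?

The flat wall on a moving cart first receives the wave as a moving observer: f₁ = f₀ · (v − u)/v = 2.56 × (340 − 6)/340 ≈ 2.5148 kHz.
The reflection then acts as a moving source: f₂ = f₁ · v/(v + u) ≈ 2.4712 kHz.
Beat frequency (with f₀ = 2560 Hz): |f₂ − f₀| = 2u·f₀/(v + u) = 2 × 6 × 2560/346 ≈ 89 Hz.

89 Hz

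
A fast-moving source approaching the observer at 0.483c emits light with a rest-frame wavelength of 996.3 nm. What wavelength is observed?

Relativistic Doppler for wavelength: λ' = λ₀ · √((1 − β)/(1 + β)).
λ' = 996.3 × √(0.5170/1.4830) = 996.3 × 0.59044 ≈ 588.3 nm.

588.3 nm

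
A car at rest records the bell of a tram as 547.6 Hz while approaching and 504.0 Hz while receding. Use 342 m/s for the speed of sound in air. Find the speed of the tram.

f₁/f₂ = (v + v_s)/(v − v_s), so v_s = v · (f₁ − f₂)/(f₁ + f₂).
v_s = 342 × (547.6 − 504.0)/(547.6 + 504.0) = 342 × 43.6/1051.6 ≈ 14.2 m/s.

14.2 m/s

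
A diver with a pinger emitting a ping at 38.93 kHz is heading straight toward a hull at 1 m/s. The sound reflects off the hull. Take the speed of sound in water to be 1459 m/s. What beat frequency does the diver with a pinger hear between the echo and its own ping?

The hull receives the sound from a moving source: f₁ = f₀ · v/(v − v_e) = 38.93 × 1459/1458 ≈ 38.9567 kHz.
On the return leg the diver with a pinger is a moving observer: f₂ = f₁ · (v + v_e)/v = 38.9567 × 1460/1459 ≈ 38.9834 kHz.
Equivalently f₂ = f₀ · (v + v_e)/(v − v_e).
Beat against the emitted tone (with f₀ = 38930 Hz): |f₂ − f₀| = 2v_e·f₀/(v − v_e) = 2 × 1 × 38930/1458 ≈ 53.4 Hz.

53.4 Hz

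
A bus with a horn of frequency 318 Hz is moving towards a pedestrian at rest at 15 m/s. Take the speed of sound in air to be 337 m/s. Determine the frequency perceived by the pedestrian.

333 Hz

With the source moving toward a stationary observer, f' = f · v/(v − v_s).
f' = 318 × 337/(337 − 15) = 318 × 337/322 ≈ 333 Hz.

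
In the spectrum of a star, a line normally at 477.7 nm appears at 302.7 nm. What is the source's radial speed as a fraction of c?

0.427

λ'/λ₀ = 0.6337 < 1 (blueshift), so the source is approaching.
λ'/λ₀ = √((1 − β)/(1 + β)) for an approaching source ⇒ β = (1 − r²)/(1 + r²) with r = λ'/λ₀.
β = (1 − 0.4015)/(1 + 0.4015) ≈ 0.427.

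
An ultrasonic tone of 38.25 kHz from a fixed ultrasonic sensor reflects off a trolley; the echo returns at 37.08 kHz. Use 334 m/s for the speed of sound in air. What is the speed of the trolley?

Double Doppler shift off a moving reflector: f₂ = f₀ · (v + u)/(v − u) (u > 0 toward emitter).
Rearranging, u = v · (f₂ − f₀)/(f₂ + f₀) = 334 × -1.17/75.33 ≈ -5.2 m/s.
So the trolley is moving at 5.2 m/s away from the emitter.

5.2 m/s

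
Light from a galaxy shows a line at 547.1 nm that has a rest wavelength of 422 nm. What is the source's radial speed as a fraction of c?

0.254

λ'/λ₀ = 1.2964 > 1 (redshift), so the source is receding.
λ'/λ₀ = √((1 + β)/(1 − β)) for a receding source ⇒ β = (r² − 1)/(r² + 1) with r = λ'/λ₀.
β = (1.6808 − 1)/(1.6808 + 1) ≈ 0.254.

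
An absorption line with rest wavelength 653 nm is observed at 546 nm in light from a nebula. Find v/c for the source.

λ'/λ₀ = 0.8361 < 1 (blueshift), so the source is approaching.
λ'/λ₀ = √((1 − β)/(1 + β)) for an approaching source ⇒ β = (1 − r²)/(1 + r²) with r = λ'/λ₀.
β = (1 − 0.6991)/(1 + 0.6991) ≈ 0.177.

0.177c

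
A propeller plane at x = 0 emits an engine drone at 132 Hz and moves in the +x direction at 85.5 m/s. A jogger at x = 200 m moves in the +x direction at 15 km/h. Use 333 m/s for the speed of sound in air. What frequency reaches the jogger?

15 km/h = 4.167 m/s.
The observer lies on the +x side, so the source is heading toward the observer and the observer is heading away from the source.
General Doppler shift: f' = f · (v − v_o)/(v − v_s).
f' = 132 × (333 − 4.167)/(333 − 85.5) = 132 × 328.83/247.5 ≈ 175 Hz.

175 Hz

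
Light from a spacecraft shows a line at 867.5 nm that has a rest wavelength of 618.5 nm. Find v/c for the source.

0.326

λ'/λ₀ = 1.4026 > 1 (redshift), so the source is receding.
λ'/λ₀ = √((1 + β)/(1 − β)) for a receding source ⇒ β = (r² − 1)/(r² + 1) with r = λ'/λ₀.
β = (1.9673 − 1)/(1.9673 + 1) ≈ 0.326.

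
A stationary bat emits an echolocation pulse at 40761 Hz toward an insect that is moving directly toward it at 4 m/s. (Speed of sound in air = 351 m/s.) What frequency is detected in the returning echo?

41701 Hz

At the insect (a moving observer), f₁ = f₀ · (v + u)/v = 40761 × 355/351 ≈ 41226 Hz.
On reflection it acts as a source moving toward the stationary detector: f₂ = f₁ · v/(v − u) = 41226 × 351/347 ≈ 41701 Hz.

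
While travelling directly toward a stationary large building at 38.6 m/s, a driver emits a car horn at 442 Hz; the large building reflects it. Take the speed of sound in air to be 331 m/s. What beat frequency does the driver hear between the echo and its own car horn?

The large building receives the sound from a moving source: f₁ = f₀ · v/(v − v_e) = 442 × 331/292.4 ≈ 500.3 Hz.
On the return leg the driver is a moving observer: f₂ = f₁ · (v + v_e)/v = 500.3 × 369.6/331 ≈ 558.7 Hz.
Beat against the emitted tone: |f₂ − f₀| = 2v_e·f₀/(v − v_e) = 2 × 38.6 × 442/292.4 ≈ 117 Hz.

117 Hz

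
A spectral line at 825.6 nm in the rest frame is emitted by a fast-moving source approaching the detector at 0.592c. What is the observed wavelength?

418.0 nm

Relativistic Doppler for wavelength: λ' = λ₀ · √((1 − β)/(1 + β)).
λ' = 825.6 × √(0.4080/1.5920) = 825.6 × 0.50624 ≈ 418.0 nm.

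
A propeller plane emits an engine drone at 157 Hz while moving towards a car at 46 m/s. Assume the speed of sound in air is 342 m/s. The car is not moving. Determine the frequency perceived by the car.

181 Hz

Only the source moves, toward the listener, so f' = f · v/(v − v_s).
f' = 157 × 342/(342 − 46) = 157 × 342/296 ≈ 181 Hz.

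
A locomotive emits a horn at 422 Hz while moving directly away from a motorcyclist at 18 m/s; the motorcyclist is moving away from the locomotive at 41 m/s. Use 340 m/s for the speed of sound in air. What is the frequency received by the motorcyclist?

352 Hz

Both move, so f' = f · (v − v_o)/(v + v_s).
f' = 422 × (340 − 41)/(340 + 18) = 422 × 299/358 ≈ 352 Hz.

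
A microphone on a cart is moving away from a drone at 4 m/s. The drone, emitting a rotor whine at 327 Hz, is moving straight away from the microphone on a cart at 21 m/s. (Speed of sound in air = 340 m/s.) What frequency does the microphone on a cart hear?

With source receding and observer receding, f' = f · (v − v_o)/(v + v_s).
f' = 327 × (340 − 4)/(340 + 21) = 327 × 336/361 ≈ 304 Hz.

304 Hz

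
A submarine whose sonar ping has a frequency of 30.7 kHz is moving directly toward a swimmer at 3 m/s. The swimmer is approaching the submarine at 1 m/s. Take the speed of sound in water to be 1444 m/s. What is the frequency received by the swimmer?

With source approaching and observer approaching, f' = f · (v + v_o)/(v − v_s).
f' = 30.7 × (1444 + 1)/(1444 − 3) = 30.7 × 1445/1441 ≈ 30.8 kHz.

30.8 kHz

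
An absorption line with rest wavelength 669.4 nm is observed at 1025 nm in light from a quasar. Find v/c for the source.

λ'/λ₀ = 1.5312 > 1 (redshift), so the source is receding.
λ'/λ₀ = √((1 + β)/(1 − β)) for a receding source ⇒ β = (r² − 1)/(r² + 1) with r = λ'/λ₀.
β = (2.3446 − 1)/(2.3446 + 1) ≈ 0.402.

0.402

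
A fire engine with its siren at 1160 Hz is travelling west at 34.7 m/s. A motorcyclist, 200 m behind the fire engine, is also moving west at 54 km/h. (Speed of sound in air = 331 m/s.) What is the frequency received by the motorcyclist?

54 km/h = 15 m/s.
The motorcyclist is behind, so the fire engine is moving away from it while the motorcyclist is moving toward the fire engine.
General Doppler shift: f' = f · (v + v_o)/(v + v_s).
f' = 1160 × (331 + 15)/(331 + 34.7) = 1160 × 346/365.7 ≈ 1098 Hz.

1098 Hz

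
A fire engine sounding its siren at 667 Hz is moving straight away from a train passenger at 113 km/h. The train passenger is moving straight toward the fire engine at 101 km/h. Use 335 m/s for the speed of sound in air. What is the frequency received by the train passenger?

113 km/h = 31.39 m/s; 101 km/h = 28.06 m/s.
With source receding and observer approaching, f' = f · (v + v_o)/(v + v_s).
f' = 667 × (335 + 28.06)/(335 + 31.39) = 667 × 363.06/366.39 ≈ 661 Hz.

661 Hz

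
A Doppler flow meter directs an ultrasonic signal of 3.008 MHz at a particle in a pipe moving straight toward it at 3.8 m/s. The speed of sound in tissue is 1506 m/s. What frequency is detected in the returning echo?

The particle in a pipe first receives the wave as a moving observer: f₁ = f₀ · (v + u)/v = 3.008 × (1506 + 3.8)/1506 ≈ 3.016 MHz.
On reflection it acts as a source moving toward the stationary detector: f₂ = f₁ · v/(v − u) = 3.016 × 1506/1502.2 ≈ 3.023 MHz.
Equivalently f₂ = f₀ · (v + u)/(v − u).

3.023 MHz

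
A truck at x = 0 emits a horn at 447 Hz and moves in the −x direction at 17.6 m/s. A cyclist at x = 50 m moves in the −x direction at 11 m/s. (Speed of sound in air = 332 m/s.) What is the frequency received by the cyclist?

The observer lies on the +x side, so the source is heading away from the observer and the observer is heading toward the source.
Both move, so f' = f · (v + v_o)/(v + v_s).
f' = 447 × (332 + 11)/(332 + 17.6) = 447 × 343/349.6 ≈ 439 Hz.

439 Hz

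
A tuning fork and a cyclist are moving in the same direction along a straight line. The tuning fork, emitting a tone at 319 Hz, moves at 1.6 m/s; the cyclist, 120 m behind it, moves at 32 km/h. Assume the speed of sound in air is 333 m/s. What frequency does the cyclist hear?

32 km/h = 8.889 m/s.
The cyclist is behind, so the tuning fork is moving away from it while the cyclist is moving toward the tuning fork.
With source receding and observer approaching, f' = f · (v + v_o)/(v + v_s).
f' = 319 × (333 + 8.889)/(333 + 1.6) = 319 × 341.89/334.6 ≈ 326 Hz.

326 Hz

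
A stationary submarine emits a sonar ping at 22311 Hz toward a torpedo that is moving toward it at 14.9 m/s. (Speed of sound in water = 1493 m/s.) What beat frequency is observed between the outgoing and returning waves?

At the torpedo (a moving observer), f₁ = f₀ · (v + u)/v = 22311 × 1507.9/1493 ≈ 22534 Hz.
On reflection it acts as a source moving toward the stationary detector: f₂ = f₁ · v/(v − u) = 22534 × 1493/1478.1 ≈ 22761 Hz.
Beat frequency: |f₂ − f₀| = 2u·f₀/(v − u) = 2 × 14.9 × 22311/1478.1 ≈ 450 Hz.

450 Hz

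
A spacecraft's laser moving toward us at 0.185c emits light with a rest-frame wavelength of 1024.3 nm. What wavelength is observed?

Relativistic Doppler for wavelength: λ' = λ₀ · √((1 − β)/(1 + β)).
λ' = 1024.3 × √(0.8150/1.1850) = 1024.3 × 0.82932 ≈ 849.5 nm.

849.5 nm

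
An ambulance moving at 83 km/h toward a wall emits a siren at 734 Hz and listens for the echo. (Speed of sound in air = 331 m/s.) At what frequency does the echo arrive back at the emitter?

83 km/h = 23.06 m/s.
The wall receives the sound from a moving source: f₁ = f₀ · v/(v − v_e) = 734 × 331/307.94 ≈ 789 Hz.
On the return leg the ambulance is a moving observer: f₂ = f₁ · (v + v_e)/v = 789 × 354.06/331 ≈ 844 Hz.
Equivalently f₂ = f₀ · (v + v_e)/(v − v_e).

844 Hz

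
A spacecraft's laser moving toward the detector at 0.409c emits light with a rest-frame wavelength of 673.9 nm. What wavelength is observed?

436.4 nm

Relativistic Doppler for wavelength: λ' = λ₀ · √((1 − β)/(1 + β)).
λ' = 673.9 × √(0.5910/1.4090) = 673.9 × 0.64765 ≈ 436.4 nm.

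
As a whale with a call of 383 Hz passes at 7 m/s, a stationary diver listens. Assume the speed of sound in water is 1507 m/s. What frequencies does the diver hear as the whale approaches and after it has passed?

385 Hz approaching; 381 Hz receding

Approaching: f₁ = f · v/(v − v_s) = 383 × 1507/1500 ≈ 385 Hz.
Receding: f₂ = f · v/(v + v_s) = 383 × 1507/1514 ≈ 381 Hz.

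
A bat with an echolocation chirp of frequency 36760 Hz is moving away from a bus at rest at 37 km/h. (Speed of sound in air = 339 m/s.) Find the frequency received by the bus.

37 km/h = 10.28 m/s.
With the source moving away from a stationary observer, f' = f · v/(v + v_s).
f' = 36760 × 339/(339 + 10.28) = 36760 × 339/349.3 ≈ 35678 Hz.

35678 Hz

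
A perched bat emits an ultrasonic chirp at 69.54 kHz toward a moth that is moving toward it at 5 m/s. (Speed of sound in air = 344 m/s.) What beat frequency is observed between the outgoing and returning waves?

2051 Hz

At the moth (a moving observer), f₁ = f₀ · (v + u)/v = 69.54 × 349/344 ≈ 70.55 kHz.
The reflection then acts as a moving source: f₂ = f₁ · v/(v − u) ≈ 71.59 kHz.
Equivalently f₂ = f₀ · (v + u)/(v − u).
Beat frequency (with f₀ = 69540 Hz): |f₂ − f₀| = 2u·f₀/(v − u) = 2 × 5 × 69540/339 ≈ 2051 Hz.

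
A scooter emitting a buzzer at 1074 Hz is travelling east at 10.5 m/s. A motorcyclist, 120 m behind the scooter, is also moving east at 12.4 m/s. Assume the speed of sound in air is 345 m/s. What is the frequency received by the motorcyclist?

The motorcyclist is behind, so the scooter is moving away from it while the motorcyclist is moving toward the scooter.
General Doppler shift: f' = f · (v + v_o)/(v + v_s).
f' = 1074 × (345 + 12.4)/(345 + 10.5) = 1074 × 357.4/355.5 ≈ 1080 Hz.

1080 Hz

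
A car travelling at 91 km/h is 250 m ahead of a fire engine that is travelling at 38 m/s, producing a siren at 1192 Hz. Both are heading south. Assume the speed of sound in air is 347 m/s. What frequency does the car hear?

91 km/h = 25.28 m/s.
The car is ahead, so the fire engine is moving toward it while the car is moving away from the fire engine.
General Doppler shift: f' = f · (v − v_o)/(v − v_s).
f' = 1192 × (347 − 25.28)/(347 − 38) = 1192 × 321.72/309 ≈ 1241 Hz.

1241 Hz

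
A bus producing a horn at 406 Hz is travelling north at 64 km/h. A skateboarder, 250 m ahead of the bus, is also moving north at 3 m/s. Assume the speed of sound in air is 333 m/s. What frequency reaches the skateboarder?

64 km/h = 17.78 m/s.
The skateboarder is ahead, so the bus is moving toward it while the skateboarder is moving away from the bus.
With source approaching and observer receding, f' = f · (v − v_o)/(v − v_s).
f' = 406 × (333 − 3)/(333 − 17.78) = 406 × 330/315.22 ≈ 425 Hz.

425 Hz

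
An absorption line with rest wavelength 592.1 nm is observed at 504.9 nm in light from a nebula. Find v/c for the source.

λ'/λ₀ = 0.8527 < 1 (blueshift), so the source is approaching.
λ'/λ₀ = √((1 − β)/(1 + β)) for an approaching source ⇒ β = (1 − r²)/(1 + r²) with r = λ'/λ₀.
β = (1 − 0.7271)/(1 + 0.7271) ≈ 0.158.

0.158c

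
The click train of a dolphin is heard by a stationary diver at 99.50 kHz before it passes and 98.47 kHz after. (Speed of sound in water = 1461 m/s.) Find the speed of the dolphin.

7.6 m/s

f₁/f₂ = (v + v_s)/(v − v_s), so v_s = v · (f₁ − f₂)/(f₁ + f₂).
v_s = 1461 × (99.50 − 98.47)/(99.50 + 98.47) = 1461 × 1.03/197.97 ≈ 7.6 m/s.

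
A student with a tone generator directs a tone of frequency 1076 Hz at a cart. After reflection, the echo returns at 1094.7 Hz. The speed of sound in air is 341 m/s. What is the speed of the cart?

2.94 m/s

Double Doppler shift off a moving reflector: f₂ = f₀ · (v + u)/(v − u) (u > 0 toward emitter).
Rearranging, u = v · (f₂ − f₀)/(f₂ + f₀) = 341 × 18.7/2170.7 ≈ 2.94 m/s.
So the cart is moving at 2.94 m/s toward the emitter.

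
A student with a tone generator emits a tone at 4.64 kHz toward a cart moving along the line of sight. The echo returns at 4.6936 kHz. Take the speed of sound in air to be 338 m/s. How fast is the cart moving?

1.94 m/s

Double Doppler shift off a moving reflector: f₂ = f₀ · (v + u)/(v − u) (u > 0 toward emitter).
Rearranging, u = v · (f₂ − f₀)/(f₂ + f₀) = 338 × 0.0536/9.3336 ≈ 1.94 m/s.
So the cart is moving at 1.94 m/s toward the emitter.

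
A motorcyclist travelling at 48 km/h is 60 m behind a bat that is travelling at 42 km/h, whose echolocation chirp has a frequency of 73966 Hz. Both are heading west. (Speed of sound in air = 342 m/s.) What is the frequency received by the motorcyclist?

42 km/h = 11.67 m/s; 48 km/h = 13.33 m/s.
The motorcyclist is behind, so the bat is moving away from it while the motorcyclist is moving toward the bat.
Both move, so f' = f · (v + v_o)/(v + v_s).
f' = 73966 × (342 + 13.33)/(342 + 11.67) = 73966 × 355.33/353.67 ≈ 74315 Hz.

74315 Hz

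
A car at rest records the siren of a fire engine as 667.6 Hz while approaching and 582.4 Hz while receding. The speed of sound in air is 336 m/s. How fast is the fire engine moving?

f₁/f₂ = (v + v_s)/(v − v_s), so v_s = v · (f₁ − f₂)/(f₁ + f₂).
v_s = 336 × (667.6 − 582.4)/(667.6 + 582.4) = 336 × 85.2/1250.0 ≈ 22.9 m/s.

22.9 m/s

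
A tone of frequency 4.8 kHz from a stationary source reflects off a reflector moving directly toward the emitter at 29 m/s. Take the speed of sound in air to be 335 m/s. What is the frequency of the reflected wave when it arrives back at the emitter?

The reflector first receives the wave as a moving observer: f₁ = f₀ · (v + u)/v = 4.8 × (335 + 29)/335 ≈ 5.22 kHz.
The reflection then acts as a moving source: f₂ = f₁ · v/(v − u) ≈ 5.71 kHz.
Equivalently f₂ = f₀ · (v + u)/(v − u).

5.71 kHz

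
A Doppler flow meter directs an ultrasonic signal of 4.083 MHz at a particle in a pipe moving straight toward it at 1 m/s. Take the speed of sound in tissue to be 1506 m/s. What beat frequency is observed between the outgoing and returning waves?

At the particle in a pipe (a moving observer), f₁ = f₀ · (v + u)/v = 4.083 × 1507/1506 ≈ 4.08571 MHz.
The reflection then acts as a moving source: f₂ = f₁ · v/(v − u) ≈ 4.08843 MHz.
Beat frequency (with f₀ = 4083000 Hz): |f₂ − f₀| = 2u·f₀/(v − u) = 2 × 1 × 4083000/1505 ≈ 5426 Hz.

5426 Hz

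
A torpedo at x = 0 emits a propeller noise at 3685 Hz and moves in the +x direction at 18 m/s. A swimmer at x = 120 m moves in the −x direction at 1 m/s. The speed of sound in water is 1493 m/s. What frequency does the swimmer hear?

3732 Hz

The observer lies on the +x side, so the source is heading toward the observer and the observer is heading toward the source.
General Doppler shift: f' = f · (v + v_o)/(v − v_s).
f' = 3685 × (1493 + 1)/(1493 − 18) = 3685 × 1494/1475 ≈ 3732 Hz.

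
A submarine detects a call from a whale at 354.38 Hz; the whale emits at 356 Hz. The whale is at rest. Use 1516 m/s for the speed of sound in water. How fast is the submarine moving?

f' < f, so the submarine is receding.
f' = f · (v − v_o)/v ⇒ v_o = v · |f'/f − 1|.
v_o = 1516 × |354.38/356 − 1| = 1516 × 0.004551 ≈ 6.9 m/s.

6.9 m/s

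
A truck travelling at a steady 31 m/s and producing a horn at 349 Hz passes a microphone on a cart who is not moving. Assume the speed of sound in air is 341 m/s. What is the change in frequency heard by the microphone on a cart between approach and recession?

64.0 Hz

Approaching: f₁ = f · v/(v − v_s) = 349 × 341/310 ≈ 383.9 Hz.
Receding: f₂ = f · v/(v + v_s) = 349 × 341/372 ≈ 319.9 Hz.
Drop: f₁ − f₂ = 2f·v·v_s/(v² − v_s²) = 2 × 349 × 341 × 31/(341² − 31²) ≈ 64.0 Hz.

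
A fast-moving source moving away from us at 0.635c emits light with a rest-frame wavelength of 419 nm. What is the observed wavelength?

Relativistic Doppler for wavelength: λ' = λ₀ · √((1 + β)/(1 − β)).
λ' = 419 × √(1.6350/0.3650) = 419 × 2.11647 ≈ 886.8 nm.

886.8 nm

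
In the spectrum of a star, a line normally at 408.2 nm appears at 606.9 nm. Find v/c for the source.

0.377c

λ'/λ₀ = 1.4868 > 1 (redshift), so the source is receding.
λ'/λ₀ = √((1 + β)/(1 − β)) for a receding source ⇒ β = (r² − 1)/(r² + 1) with r = λ'/λ₀.
β = (2.2105 − 1)/(2.2105 + 1) ≈ 0.377.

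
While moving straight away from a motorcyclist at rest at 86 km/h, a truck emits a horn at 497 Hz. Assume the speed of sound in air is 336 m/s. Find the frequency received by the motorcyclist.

464 Hz

86 km/h = 23.89 m/s.
Only the source moves, away from the listener, so f' = f · v/(v + v_s).
f' = 497 × 336/(336 + 23.89) = 497 × 336/359.9 ≈ 464 Hz.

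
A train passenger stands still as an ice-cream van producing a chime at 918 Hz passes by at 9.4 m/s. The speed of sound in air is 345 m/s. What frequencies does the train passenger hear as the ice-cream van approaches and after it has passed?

Approaching: f₁ = f · v/(v − v_s) = 918 × 345/335.6 ≈ 944 Hz.
Receding: f₂ = f · v/(v + v_s) = 918 × 345/354.4 ≈ 894 Hz.

944 Hz approaching; 894 Hz receding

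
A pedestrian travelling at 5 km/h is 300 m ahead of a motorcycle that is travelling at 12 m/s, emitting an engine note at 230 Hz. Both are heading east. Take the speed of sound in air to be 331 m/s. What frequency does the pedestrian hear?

238 Hz

5 km/h = 1.389 m/s.
The pedestrian is ahead, so the motorcycle is moving toward it while the pedestrian is moving away from the motorcycle.
With source approaching and observer receding, f' = f · (v − v_o)/(v − v_s).
f' = 230 × (331 − 1.389)/(331 − 12) = 230 × 329.61/319 ≈ 238 Hz.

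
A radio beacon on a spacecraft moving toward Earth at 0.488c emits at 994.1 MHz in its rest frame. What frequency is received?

Relativistic Doppler for frequency: f' = f₀ · √((1 + β)/(1 − β)).
f' = 994.1 × √(1.4880/0.5120) = 994.1 × 1.70477 ≈ 1694.7 MHz.

1694.7 MHz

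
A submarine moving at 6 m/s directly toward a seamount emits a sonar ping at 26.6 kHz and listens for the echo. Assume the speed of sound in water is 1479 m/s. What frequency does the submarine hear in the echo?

The seamount receives the sound from a moving source: f₁ = f₀ · v/(v − v_e) = 26.6 × 1479/1473 ≈ 26.7 kHz.
On the return leg the submarine is a moving observer: f₂ = f₁ · (v + v_e)/v = 26.7 × 1485/1479 ≈ 26.8 kHz.

26.8 kHz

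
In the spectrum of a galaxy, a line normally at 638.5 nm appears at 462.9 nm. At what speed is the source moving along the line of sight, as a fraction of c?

0.311c

λ'/λ₀ = 0.7250 < 1 (blueshift), so the source is approaching.
λ'/λ₀ = √((1 − β)/(1 + β)) for an approaching source ⇒ β = (1 − r²)/(1 + r²) with r = λ'/λ₀.
β = (1 − 0.5256)/(1 + 0.5256) ≈ 0.311.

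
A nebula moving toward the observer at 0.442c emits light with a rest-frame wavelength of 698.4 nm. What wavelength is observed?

Relativistic Doppler for wavelength: λ' = λ₀ · √((1 − β)/(1 + β)).
λ' = 698.4 × √(0.5580/1.4420) = 698.4 × 0.62206 ≈ 434.4 nm.

434.4 nm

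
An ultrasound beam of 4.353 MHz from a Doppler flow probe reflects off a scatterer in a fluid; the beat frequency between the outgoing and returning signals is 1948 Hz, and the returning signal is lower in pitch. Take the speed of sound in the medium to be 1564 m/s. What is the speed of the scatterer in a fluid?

Double Doppler shift off a moving reflector: f₂ = f₀ · (v + u)/(v − u) (u > 0 toward emitter).
Returning signal is lower, so f₂ = f₀ − Δf = 4353000 − 1948 = 4351052 Hz.
Rearranging, u = v · (f₂ − f₀)/(f₂ + f₀) = 1564 × -1948/8704052 ≈ -0.35 m/s.
So the scatterer in a fluid is moving at 0.35 m/s away from the emitter.

0.35 m/s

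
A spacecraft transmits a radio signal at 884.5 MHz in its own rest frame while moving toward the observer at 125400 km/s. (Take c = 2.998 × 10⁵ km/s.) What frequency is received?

β = v/c = 125400/299800 = 0.4183.
Relativistic Doppler for frequency: f' = f₀ · √((1 + β)/(1 − β)).
f' = 884.5 × √(1.4183/0.5817) = 884.5 × 1.56143 ≈ 1381.1 MHz.

1381.1 MHz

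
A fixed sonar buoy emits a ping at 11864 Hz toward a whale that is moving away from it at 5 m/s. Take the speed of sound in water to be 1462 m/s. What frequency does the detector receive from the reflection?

11783 Hz

At the whale (a moving observer), f₁ = f₀ · (v − u)/v = 11864 × 1457/1462 ≈ 11823 Hz.
On reflection it acts as a source moving away from the stationary detector: f₂ = f₁ · v/(v + u) = 11823 × 1462/1467 ≈ 11783 Hz.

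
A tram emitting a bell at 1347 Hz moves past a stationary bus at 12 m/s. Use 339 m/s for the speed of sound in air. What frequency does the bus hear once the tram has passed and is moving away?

Receding: f₂ = f · v/(v + v_s) = 1347 × 339/351 ≈ 1301 Hz.

1301 Hz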